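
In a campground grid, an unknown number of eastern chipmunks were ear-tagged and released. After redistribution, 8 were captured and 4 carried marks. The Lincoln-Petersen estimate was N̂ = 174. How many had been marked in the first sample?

From N = M·C/R: M = N·R / C = 174·4 / 8 = 696 / 8 = 87.

M = 87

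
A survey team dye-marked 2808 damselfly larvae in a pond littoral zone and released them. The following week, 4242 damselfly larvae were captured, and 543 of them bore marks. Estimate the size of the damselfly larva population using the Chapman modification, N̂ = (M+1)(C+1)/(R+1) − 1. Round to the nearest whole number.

N ≈ 21,908

N̂ = (2808+1)(4242+1)/(543+1) − 1 = 2809·4243/544 − 1
= 11918587/544 − 1 ≈ 21909.2 − 1 ≈ 21908.2 → 21908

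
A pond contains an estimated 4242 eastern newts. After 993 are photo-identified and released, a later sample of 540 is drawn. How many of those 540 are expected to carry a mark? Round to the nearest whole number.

expected recaptures ≈ 126

The marked fraction of the population is 993/4242, so in a sample of 540 expect C·(M/N) marked.
E[R] = 993 × 540 / 4242 = 536220 / 4242 ≈ 126.4 → 126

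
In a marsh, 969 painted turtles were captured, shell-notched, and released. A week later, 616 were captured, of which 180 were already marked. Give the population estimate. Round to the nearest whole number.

N = (969 × 616) / 180 = 596904 / 180 ≈ 3316.1 → 3316

N ≈ 3316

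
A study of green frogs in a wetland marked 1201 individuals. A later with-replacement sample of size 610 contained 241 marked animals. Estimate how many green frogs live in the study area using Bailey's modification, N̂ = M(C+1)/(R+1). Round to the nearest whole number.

N ≈ 3032

N̂ = 1201·(610+1)/(241+1) = 1201·611/242 = 733811/242 ≈ 3032.3 → 3032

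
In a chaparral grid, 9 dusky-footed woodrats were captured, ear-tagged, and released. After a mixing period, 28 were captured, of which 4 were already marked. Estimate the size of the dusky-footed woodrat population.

N = 63

N = (9 × 28) / 4 = 252 / 4 = 63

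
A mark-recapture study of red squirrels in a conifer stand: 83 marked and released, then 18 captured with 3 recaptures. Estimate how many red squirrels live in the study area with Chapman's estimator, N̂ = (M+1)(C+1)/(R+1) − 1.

N = 398

N̂ = (83+1)(18+1)/(3+1) − 1 = 84·19/4 − 1
= 1596/4 − 1 = 399 − 1 = 398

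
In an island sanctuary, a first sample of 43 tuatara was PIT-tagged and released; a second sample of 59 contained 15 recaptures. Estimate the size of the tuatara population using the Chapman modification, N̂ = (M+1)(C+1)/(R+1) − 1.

N = 164

N̂ = (43+1)(59+1)/(15+1) − 1 = 44·60/16 − 1
= 2640/16 − 1 = 165 − 1 = 164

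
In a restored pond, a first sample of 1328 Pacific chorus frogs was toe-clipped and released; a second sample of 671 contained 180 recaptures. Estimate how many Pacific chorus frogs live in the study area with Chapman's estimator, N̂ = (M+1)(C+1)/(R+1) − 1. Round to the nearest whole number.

N ≈ 4933

N̂ = (1328+1)(671+1)/(180+1) − 1 = 1329·672/181 − 1
= 893088/181 − 1 ≈ 4934.2 − 1 ≈ 4933.2 → 4933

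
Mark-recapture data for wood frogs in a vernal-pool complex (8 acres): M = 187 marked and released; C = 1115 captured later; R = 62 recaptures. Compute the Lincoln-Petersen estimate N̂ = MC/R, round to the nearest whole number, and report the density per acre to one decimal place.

N̂ = 187·1115/62 = 208505/62 ≈ 3363.0 → 3363
Density = N̂ / area = 3363 / 8 ≈ 420.38 → 420.4 per acre

density ≈ 420.4 wood frogs per acre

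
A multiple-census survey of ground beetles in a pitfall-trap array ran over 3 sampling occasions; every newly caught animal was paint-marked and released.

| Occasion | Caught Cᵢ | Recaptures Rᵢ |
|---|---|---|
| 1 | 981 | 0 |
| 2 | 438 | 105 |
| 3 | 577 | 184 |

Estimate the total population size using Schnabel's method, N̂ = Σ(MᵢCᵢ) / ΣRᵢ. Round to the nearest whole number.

N ≈ 4110

Marked at large before each occasion: Mᵢ = Σⱼ<ᵢ (Cⱼ − Rⱼ) → M1=0, M2=981, M3=1314
Σ MᵢCᵢ = 0·981 + 981·438 + 1314·577 = 0 + 429678 + 758178 = 1187856
Σ Rᵢ = 0 + 105 + 184 = 289
N̂ = 1187856 / 289 ≈ 4110.2 → 4110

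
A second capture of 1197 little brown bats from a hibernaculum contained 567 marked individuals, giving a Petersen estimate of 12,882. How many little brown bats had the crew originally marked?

From N = M·C/R: M = N·R / C = 12882·567 / 1197 = 7304094 / 1197 = 6102.

M = 6102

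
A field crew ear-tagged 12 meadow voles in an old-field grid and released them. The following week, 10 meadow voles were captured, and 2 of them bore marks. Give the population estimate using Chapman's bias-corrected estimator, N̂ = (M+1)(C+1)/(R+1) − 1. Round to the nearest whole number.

N ≈ 47

N̂ = (12+1)(10+1)/(2+1) − 1 = 13·11/3 − 1
= 143/3 − 1 ≈ 47.7 − 1 ≈ 46.7 → 47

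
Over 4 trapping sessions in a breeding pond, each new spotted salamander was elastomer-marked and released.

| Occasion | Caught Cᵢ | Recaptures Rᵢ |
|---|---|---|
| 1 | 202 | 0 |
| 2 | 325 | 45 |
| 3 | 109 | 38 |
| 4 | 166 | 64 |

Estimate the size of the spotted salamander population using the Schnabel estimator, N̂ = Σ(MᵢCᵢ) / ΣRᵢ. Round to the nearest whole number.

N ≈ 1428

Marked at large before each occasion: Mᵢ = Σⱼ<ᵢ (Cⱼ − Rⱼ) → M1=0, M2=202, M3=482, M4=553
Σ MᵢCᵢ = 0·202 + 202·325 + 482·109 + 553·166 = 0 + 65650 + 52538 + 91798 = 209986
Σ Rᵢ = 0 + 45 + 38 + 64 = 147
N̂ = 209986 / 147 ≈ 1428.48 → 1428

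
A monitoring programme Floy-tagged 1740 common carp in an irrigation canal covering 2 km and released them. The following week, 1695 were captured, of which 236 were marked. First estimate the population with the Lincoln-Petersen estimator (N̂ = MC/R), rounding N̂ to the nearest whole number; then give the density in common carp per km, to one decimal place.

density ≈ 6248.5 common carp per km

N̂ = 1740·1695/236 = 2949300/236 ≈ 12497.0 → 12497
Density = N̂ / area = 12497 / 2 ≈ 6248.50 → 6248.5 per km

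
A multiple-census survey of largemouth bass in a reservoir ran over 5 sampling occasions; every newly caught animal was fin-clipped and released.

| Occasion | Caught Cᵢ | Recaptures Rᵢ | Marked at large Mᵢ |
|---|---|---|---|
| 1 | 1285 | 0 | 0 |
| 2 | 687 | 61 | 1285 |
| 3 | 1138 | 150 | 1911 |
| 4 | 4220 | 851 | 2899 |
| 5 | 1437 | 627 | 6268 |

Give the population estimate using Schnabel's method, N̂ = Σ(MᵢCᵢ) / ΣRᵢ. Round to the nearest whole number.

N ≈ 14,386

Σ MᵢCᵢ = 0·1285 + 1285·687 + 1911·1138 + 2899·4220 + 6268·1437 = 0 + 882795 + 2174718 + 12233780 + 9007116 = 24298409
Σ Rᵢ = 0 + 61 + 150 + 851 + 627 = 1689
N̂ = 24298409 / 1689 ≈ 14386.3 → 14386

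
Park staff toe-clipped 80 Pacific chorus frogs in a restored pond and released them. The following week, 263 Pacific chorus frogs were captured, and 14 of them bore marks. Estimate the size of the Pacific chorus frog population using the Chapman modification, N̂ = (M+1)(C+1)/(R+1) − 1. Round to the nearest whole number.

N̂ = (80+1)(263+1)/(14+1) − 1 = 81·264/15 − 1
= 21384/15 − 1 ≈ 1425.6 − 1 ≈ 1424.6 → 1425

N ≈ 1425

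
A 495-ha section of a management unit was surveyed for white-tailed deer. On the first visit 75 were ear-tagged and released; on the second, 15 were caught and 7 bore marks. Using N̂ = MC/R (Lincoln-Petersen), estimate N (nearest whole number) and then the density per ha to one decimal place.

density ≈ 0.3 white-tailed deer per ha

N̂ = 75·15/7 = 1125/7 ≈ 160.7 → 161
Density = N̂ / area = 161 / 495 ≈ 0.33 → 0.3 per ha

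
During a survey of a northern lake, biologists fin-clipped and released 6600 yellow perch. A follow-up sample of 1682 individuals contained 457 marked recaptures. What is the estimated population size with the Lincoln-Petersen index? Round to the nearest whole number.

If marked individuals mix randomly, R/C ≈ M/N, giving N ≈ M·C/R.
N = (6600 × 1682) / 457 = 11101200 / 457 ≈ 24291.47 → 24291

N ≈ 24,291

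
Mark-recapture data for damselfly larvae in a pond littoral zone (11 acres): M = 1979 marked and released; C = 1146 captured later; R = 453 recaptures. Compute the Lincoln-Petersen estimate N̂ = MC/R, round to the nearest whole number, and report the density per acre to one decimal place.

density ≈ 455.1 damselfly larvae per acre

N̂ = 1979·1146/453 = 2267934/453 ≈ 5006.48 → 5006
Density = N̂ / area = 5006 / 11 ≈ 455.09 → 455.1 per acre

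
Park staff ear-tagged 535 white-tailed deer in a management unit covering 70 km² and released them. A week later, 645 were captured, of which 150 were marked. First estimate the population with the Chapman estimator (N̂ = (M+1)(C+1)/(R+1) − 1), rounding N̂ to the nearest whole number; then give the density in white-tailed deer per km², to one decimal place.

density ≈ 32.7 white-tailed deer per km²

N̂ = 536·646/151 − 1 = 346256/151 − 1 ≈ 2292.1 → 2292
Density = N̂ / area = 2292 / 70 ≈ 32.74 → 32.7 per km²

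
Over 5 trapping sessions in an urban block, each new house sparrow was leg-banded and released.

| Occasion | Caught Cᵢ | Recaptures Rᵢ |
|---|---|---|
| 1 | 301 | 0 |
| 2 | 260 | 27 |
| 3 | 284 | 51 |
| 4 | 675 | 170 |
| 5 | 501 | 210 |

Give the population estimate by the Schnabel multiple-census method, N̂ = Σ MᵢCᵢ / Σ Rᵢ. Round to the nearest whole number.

Marked at large before each occasion: Mᵢ = Σⱼ<ᵢ (Cⱼ − Rⱼ) → M1=0, M2=301, M3=534, M4=767, M5=1272
Σ MᵢCᵢ = 0·301 + 301·260 + 534·284 + 767·675 + 1272·501 = 0 + 78260 + 151656 + 517725 + 637272 = 1384913
Σ Rᵢ = 0 + 27 + 51 + 170 + 210 = 458
N̂ = 1384913 / 458 ≈ 3023.8 → 3024

N ≈ 3024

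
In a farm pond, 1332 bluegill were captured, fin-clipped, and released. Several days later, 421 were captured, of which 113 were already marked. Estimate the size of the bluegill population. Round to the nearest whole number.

N ≈ 4963

N = (1332 × 421) / 113 = 560772 / 113 ≈ 4962.6 → 4963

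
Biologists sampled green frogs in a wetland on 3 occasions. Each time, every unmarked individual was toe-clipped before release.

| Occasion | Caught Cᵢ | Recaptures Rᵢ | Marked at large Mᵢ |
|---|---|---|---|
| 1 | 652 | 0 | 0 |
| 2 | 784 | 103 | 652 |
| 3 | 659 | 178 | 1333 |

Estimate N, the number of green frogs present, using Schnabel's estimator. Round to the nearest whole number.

Σ MᵢCᵢ = 0·652 + 652·784 + 1333·659 = 0 + 511168 + 878447 = 1389615
Σ Rᵢ = 0 + 103 + 178 = 281
N̂ = 1389615 / 281 ≈ 4945.2 → 4945

N ≈ 4945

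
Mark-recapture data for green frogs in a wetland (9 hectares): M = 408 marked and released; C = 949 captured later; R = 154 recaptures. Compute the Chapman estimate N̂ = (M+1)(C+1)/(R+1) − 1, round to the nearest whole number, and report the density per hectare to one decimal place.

density ≈ 278.4 green frogs per hectare

N̂ = 409·950/155 − 1 = 388550/155 − 1 ≈ 2505.8 → 2506
Density = N̂ / area = 2506 / 9 ≈ 278.44 → 278.4 per hectare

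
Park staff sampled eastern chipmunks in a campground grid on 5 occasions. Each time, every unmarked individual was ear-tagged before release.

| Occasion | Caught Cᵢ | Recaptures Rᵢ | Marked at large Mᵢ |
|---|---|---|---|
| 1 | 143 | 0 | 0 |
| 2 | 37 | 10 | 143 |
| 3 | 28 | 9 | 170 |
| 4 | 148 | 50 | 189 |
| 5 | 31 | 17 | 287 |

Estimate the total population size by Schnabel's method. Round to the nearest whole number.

Σ MᵢCᵢ = 0·143 + 143·37 + 170·28 + 189·148 + 287·31 = 0 + 5291 + 4760 + 27972 + 8897 = 46920
Σ Rᵢ = 0 + 10 + 9 + 50 + 17 = 86
N̂ = 46920 / 86 ≈ 545.6 → 546

N ≈ 546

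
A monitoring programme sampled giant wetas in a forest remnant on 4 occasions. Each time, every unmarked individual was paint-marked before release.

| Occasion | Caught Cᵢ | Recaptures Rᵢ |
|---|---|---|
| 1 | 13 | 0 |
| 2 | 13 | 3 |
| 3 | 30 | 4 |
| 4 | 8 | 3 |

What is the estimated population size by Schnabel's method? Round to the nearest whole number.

Marked at large before each occasion: Mᵢ = Σⱼ<ᵢ (Cⱼ − Rⱼ) → M1=0, M2=13, M3=23, M4=49
Σ MᵢCᵢ = 0·13 + 13·13 + 23·30 + 49·8 = 0 + 169 + 690 + 392 = 1251
Σ Rᵢ = 0 + 3 + 4 + 3 = 10
N̂ = 1251 / 10 ≈ 125.1 → 125

N ≈ 125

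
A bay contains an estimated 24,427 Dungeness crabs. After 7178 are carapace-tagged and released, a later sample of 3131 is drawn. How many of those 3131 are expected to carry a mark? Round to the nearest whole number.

Expected recaptures E[R] = M·C / N.
E[R] = 7178 × 3131 / 24427 = 22474318 / 24427 ≈ 920.1 → 920

expected recaptures ≈ 920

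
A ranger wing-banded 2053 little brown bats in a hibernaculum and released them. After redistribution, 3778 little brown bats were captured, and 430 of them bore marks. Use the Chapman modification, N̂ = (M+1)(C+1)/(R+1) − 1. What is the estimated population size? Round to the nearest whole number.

N̂ = (2053+1)(3778+1)/(430+1) − 1 = 2054·3779/431 − 1
= 7762066/431 − 1 ≈ 18009.4 − 1 ≈ 18008.4 → 18008

N ≈ 18,008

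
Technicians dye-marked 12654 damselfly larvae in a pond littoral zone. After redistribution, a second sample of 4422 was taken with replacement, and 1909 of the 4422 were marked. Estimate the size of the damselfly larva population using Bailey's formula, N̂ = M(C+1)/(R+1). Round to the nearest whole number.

N̂ = 12654·(4422+1)/(1909+1) = 12654·4423/1910 = 55968642/1910 ≈ 29303.0 → 29303

N ≈ 29,303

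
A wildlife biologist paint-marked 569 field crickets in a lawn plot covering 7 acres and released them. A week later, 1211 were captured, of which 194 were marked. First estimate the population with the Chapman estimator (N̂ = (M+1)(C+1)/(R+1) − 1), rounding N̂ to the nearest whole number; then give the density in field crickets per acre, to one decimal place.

N̂ = 570·1212/195 − 1 = 690840/195 − 1 ≈ 3541.8 → 3542
Density = N̂ / area = 3542 / 7 = 506.0 per acre

density ≈ 506.0 field crickets per acre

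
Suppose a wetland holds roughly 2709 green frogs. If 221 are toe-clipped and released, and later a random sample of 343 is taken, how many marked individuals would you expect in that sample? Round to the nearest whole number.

The marked fraction of the population is 221/2709, so in a sample of 343 expect C·(M/N) marked.
E[R] = 221 × 343 / 2709 = 75803 / 2709 ≈ 28.0 → 28

expected recaptures ≈ 28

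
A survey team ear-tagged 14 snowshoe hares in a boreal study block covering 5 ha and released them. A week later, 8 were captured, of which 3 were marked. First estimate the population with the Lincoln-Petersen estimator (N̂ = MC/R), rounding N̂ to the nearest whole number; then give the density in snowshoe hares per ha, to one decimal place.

density ≈ 7.4 snowshoe hares per ha

N̂ = 14·8/3 = 112/3 ≈ 37.3 → 37
Density = N̂ / area = 37 / 5 ≈ 7.40 → 7.4 per ha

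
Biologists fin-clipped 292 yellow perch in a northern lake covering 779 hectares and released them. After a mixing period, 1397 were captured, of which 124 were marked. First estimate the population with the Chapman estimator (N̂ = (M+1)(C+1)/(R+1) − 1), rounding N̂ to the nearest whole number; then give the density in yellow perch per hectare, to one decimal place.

N̂ = 293·1398/125 − 1 = 409614/125 − 1 ≈ 3275.9 → 3276
Density = N̂ / area = 3276 / 779 ≈ 4.21 → 4.2 per hectare

density ≈ 4.2 yellow perch per hectare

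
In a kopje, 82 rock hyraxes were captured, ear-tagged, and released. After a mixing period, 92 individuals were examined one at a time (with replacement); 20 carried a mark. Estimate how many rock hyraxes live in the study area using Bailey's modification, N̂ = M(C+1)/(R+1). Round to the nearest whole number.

N̂ = 82·(92+1)/(20+1) = 82·93/21 = 7626/21 ≈ 363.1 → 363

N ≈ 363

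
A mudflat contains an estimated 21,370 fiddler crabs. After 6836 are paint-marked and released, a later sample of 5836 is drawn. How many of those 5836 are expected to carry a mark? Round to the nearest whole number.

expected recaptures ≈ 1867

Expected recaptures E[R] = M·C / N.
E[R] = 6836 × 5836 / 21370 = 39894896 / 21370 ≈ 1866.9 → 1867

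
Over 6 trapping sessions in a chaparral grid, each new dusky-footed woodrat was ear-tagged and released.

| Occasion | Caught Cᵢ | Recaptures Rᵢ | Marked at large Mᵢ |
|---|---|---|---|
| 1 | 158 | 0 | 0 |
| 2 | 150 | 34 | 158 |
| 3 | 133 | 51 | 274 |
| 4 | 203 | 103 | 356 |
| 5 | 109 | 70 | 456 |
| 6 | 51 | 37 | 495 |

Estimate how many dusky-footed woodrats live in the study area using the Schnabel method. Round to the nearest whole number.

N ≈ 703

Σ MᵢCᵢ = 0·158 + 158·150 + 274·133 + 356·203 + 456·109 + 495·51 = 0 + 23700 + 36442 + 72268 + 49704 + 25245 = 207359
Σ Rᵢ = 0 + 34 + 51 + 103 + 70 + 37 = 295
N̂ = 207359 / 295 ≈ 702.9 → 703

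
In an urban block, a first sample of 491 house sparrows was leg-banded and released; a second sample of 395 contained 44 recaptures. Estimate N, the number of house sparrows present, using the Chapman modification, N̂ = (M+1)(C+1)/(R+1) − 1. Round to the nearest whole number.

N ≈ 4329

N̂ = (491+1)(395+1)/(44+1) − 1 = 492·396/45 − 1
= 194832/45 − 1 ≈ 4329.6 − 1 ≈ 4328.6 → 4329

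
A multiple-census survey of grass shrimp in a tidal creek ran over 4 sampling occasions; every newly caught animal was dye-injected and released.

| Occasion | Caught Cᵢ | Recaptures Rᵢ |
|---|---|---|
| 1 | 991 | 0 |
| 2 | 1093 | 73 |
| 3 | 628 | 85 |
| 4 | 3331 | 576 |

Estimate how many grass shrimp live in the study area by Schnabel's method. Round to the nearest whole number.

N ≈ 14,787

Marked at large before each occasion: Mᵢ = Σⱼ<ᵢ (Cⱼ − Rⱼ) → M1=0, M2=991, M3=2011, M4=2554
Σ MᵢCᵢ = 0·991 + 991·1093 + 2011·628 + 2554·3331 = 0 + 1083163 + 1262908 + 8507374 = 10853445
Σ Rᵢ = 0 + 73 + 85 + 576 = 734
N̂ = 10853445 / 734 ≈ 14786.7 → 14787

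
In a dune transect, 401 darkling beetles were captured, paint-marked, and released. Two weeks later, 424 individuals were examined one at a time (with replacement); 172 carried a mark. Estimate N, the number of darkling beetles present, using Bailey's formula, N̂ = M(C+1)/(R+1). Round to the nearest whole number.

N̂ = 401·(424+1)/(172+1) = 401·425/173 = 170425/173 ≈ 985.1 → 985

N ≈ 985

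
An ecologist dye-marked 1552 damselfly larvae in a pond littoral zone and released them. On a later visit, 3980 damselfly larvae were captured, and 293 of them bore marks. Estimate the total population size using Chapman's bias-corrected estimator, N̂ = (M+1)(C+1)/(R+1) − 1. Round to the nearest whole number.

N̂ = (1552+1)(3980+1)/(293+1) − 1 = 1553·3981/294 − 1
= 6182493/294 − 1 ≈ 21028.9 − 1 ≈ 21027.9 → 21028

N ≈ 21,028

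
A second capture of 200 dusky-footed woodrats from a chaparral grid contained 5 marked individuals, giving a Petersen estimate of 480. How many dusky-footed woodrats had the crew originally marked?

From N = M·C/R: M = N·R / C = 480·5 / 200 = 2400 / 200 = 12.

M = 12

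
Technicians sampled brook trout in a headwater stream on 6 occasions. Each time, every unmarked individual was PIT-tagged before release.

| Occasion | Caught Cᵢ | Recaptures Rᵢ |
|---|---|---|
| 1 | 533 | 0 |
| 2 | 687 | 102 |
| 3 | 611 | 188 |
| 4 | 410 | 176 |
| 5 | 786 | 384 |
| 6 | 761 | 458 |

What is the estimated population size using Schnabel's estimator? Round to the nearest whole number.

Marked at large before each occasion: Mᵢ = Σⱼ<ᵢ (Cⱼ − Rⱼ) → M1=0, M2=533, M3=1118, M4=1541, M5=1775, M6=2177
Σ MᵢCᵢ = 0·533 + 533·687 + 1118·611 + 1541·410 + 1775·786 + 2177·761 = 0 + 366171 + 683098 + 631810 + 1395150 + 1656697 = 4732926
Σ Rᵢ = 0 + 102 + 188 + 176 + 384 + 458 = 1308
N̂ = 4732926 / 1308 ≈ 3618.4 → 3618

N ≈ 3618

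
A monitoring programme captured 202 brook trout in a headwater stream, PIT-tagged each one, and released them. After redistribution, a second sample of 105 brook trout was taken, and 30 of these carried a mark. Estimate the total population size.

The marked fraction in the recapture sample should equal the marked fraction in the population: 30/105 = 202/N.
N = (202 × 105) / 30 = 21210 / 30 = 707

N = 707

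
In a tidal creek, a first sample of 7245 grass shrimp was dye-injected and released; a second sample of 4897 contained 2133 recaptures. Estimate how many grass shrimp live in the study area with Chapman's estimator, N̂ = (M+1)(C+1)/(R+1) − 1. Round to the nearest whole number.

N ≈ 16,630

N̂ = (7245+1)(4897+1)/(2133+1) − 1 = 7246·4898/2134 − 1
= 35490908/2134 − 1 ≈ 16631.2 − 1 ≈ 16630.2 → 16630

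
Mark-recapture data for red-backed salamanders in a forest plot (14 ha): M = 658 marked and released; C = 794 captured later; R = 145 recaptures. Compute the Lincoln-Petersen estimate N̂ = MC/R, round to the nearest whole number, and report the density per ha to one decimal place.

density ≈ 257.4 red-backed salamanders per ha

N̂ = 658·794/145 = 522452/145 ≈ 3603.1 → 3603
Density = N̂ / area = 3603 / 14 ≈ 257.36 → 257.4 per ha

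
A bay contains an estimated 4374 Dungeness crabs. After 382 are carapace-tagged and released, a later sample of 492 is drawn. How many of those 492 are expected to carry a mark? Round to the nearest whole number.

expected recaptures ≈ 43

The marked fraction of the population is 382/4374, so in a sample of 492 expect C·(M/N) marked.
E[R] = 382 × 492 / 4374 = 187944 / 4374 ≈ 43.0 → 43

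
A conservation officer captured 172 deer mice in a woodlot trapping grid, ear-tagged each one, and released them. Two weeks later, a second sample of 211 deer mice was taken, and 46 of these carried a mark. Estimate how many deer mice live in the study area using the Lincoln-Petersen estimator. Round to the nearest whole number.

N ≈ 789

The marked fraction in the recapture sample should equal the marked fraction in the population: 46/211 = 172/N.
N = (172 × 211) / 46 = 36292 / 46 ≈ 789.0 → 789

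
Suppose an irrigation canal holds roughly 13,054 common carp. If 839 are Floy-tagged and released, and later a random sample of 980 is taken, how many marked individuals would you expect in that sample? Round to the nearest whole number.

Expected recaptures E[R] = M·C / N.
E[R] = 839 × 980 / 13054 = 822220 / 13054 ≈ 63.0 → 63

expected recaptures ≈ 63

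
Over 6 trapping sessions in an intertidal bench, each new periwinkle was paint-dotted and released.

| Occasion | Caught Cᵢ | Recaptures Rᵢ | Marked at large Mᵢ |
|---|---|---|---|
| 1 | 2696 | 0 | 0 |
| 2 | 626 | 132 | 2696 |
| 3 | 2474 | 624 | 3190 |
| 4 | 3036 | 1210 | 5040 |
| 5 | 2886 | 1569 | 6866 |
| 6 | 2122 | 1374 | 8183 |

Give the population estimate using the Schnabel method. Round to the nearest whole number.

N ≈ 12,642

Σ MᵢCᵢ = 0·2696 + 2696·626 + 3190·2474 + 5040·3036 + 6866·2886 + 8183·2122 = 0 + 1687696 + 7892060 + 15301440 + 19815276 + 17364326 = 62060798
Σ Rᵢ = 0 + 132 + 624 + 1210 + 1569 + 1374 = 4909
N̂ = 62060798 / 4909 ≈ 12642.2 → 12642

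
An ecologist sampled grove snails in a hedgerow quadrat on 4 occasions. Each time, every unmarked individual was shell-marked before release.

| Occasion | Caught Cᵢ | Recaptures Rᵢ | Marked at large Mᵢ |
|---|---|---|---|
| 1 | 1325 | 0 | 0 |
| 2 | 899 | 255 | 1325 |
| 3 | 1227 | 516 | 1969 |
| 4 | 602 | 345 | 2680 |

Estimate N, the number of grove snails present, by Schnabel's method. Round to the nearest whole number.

Σ MᵢCᵢ = 0·1325 + 1325·899 + 1969·1227 + 2680·602 = 0 + 1191175 + 2415963 + 1613360 = 5220498
Σ Rᵢ = 0 + 255 + 516 + 345 = 1116
N̂ = 5220498 / 1116 ≈ 4677.9 → 4678

N ≈ 4678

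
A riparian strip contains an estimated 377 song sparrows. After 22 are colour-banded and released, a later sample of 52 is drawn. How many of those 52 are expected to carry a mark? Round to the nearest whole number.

The marked fraction of the population is 22/377, so in a sample of 52 expect C·(M/N) marked.
E[R] = 22 × 52 / 377 = 1144 / 377 ≈ 3.0 → 3

expected recaptures ≈ 3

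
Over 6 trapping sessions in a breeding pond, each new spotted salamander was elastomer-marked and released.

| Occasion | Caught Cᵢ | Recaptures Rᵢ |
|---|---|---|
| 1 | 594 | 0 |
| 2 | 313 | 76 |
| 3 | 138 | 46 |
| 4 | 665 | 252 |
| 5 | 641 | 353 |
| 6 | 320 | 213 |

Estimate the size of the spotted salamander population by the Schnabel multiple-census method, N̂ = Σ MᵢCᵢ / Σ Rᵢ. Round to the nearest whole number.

N ≈ 2437

Marked at large before each occasion: Mᵢ = Σⱼ<ᵢ (Cⱼ − Rⱼ) → M1=0, M2=594, M3=831, M4=923, M5=1336, M6=1624
Σ MᵢCᵢ = 0·594 + 594·313 + 831·138 + 923·665 + 1336·641 + 1624·320 = 0 + 185922 + 114678 + 613795 + 856376 + 519680 = 2290451
Σ Rᵢ = 0 + 76 + 46 + 252 + 353 + 213 = 940
N̂ = 2290451 / 940 ≈ 2436.7 → 2437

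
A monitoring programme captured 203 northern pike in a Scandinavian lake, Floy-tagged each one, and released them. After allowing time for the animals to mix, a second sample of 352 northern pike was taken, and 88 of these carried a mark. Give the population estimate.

N = 812

Lincoln-Petersen assumes M/N = R/C, so N = M·C / R.
N = (203 × 352) / 88 = 71456 / 88 = 812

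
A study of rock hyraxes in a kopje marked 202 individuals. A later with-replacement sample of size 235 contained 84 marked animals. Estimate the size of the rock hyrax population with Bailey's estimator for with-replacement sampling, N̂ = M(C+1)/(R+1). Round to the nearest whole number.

N ≈ 561

N̂ = 202·(235+1)/(84+1) = 202·236/85 = 47672/85 ≈ 560.8 → 561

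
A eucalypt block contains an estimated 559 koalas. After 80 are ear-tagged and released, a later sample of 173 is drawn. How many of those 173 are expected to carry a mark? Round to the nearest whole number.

expected recaptures ≈ 25

The marked fraction of the population is 80/559, so in a sample of 173 expect C·(M/N) marked.
E[R] = 80 × 173 / 559 = 13840 / 559 ≈ 24.8 → 25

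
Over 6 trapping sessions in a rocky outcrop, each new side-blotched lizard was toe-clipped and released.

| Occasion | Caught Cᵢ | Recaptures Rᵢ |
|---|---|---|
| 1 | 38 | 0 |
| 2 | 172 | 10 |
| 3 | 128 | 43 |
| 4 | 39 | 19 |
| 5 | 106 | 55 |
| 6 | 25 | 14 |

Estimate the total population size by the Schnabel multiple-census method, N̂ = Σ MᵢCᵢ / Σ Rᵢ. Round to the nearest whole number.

Marked at large before each occasion: Mᵢ = Σⱼ<ᵢ (Cⱼ − Rⱼ) → M1=0, M2=38, M3=200, M4=285, M5=305, M6=356
Σ MᵢCᵢ = 0·38 + 38·172 + 200·128 + 285·39 + 305·106 + 356·25 = 0 + 6536 + 25600 + 11115 + 32330 + 8900 = 84481
Σ Rᵢ = 0 + 10 + 43 + 19 + 55 + 14 = 141
N̂ = 84481 / 141 ≈ 599.2 → 599

N ≈ 599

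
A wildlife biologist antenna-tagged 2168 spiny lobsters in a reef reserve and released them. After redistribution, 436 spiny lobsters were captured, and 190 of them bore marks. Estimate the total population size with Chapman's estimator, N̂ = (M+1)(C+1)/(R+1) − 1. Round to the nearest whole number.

N̂ = (2168+1)(436+1)/(190+1) − 1 = 2169·437/191 − 1
= 947853/191 − 1 ≈ 4962.6 − 1 ≈ 4961.6 → 4962

N ≈ 4962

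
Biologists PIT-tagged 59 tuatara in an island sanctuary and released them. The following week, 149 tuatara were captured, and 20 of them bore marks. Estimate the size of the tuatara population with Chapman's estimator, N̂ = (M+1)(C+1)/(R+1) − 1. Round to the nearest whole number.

N ≈ 428

N̂ = (59+1)(149+1)/(20+1) − 1 = 60·150/21 − 1
= 9000/21 − 1 ≈ 428.6 − 1 ≈ 427.6 → 428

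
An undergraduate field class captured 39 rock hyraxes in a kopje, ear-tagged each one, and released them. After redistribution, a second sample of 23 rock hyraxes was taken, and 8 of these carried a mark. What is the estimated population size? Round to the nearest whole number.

N ≈ 112

N = (39 × 23) / 8 = 897 / 8 ≈ 112.1 → 112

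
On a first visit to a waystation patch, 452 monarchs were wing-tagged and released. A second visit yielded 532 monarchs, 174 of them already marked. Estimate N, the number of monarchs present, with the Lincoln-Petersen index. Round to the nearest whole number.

If marked individuals mix randomly, R/C ≈ M/N, giving N ≈ M·C/R.
N = (452 × 532) / 174 = 240464 / 174 ≈ 1382.0 → 1382

N ≈ 1382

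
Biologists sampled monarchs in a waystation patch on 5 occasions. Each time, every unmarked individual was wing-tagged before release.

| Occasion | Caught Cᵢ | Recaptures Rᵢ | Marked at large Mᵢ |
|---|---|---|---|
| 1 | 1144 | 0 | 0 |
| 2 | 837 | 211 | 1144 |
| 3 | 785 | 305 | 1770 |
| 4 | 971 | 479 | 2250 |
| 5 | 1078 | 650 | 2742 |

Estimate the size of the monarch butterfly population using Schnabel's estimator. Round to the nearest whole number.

N ≈ 4552

Σ MᵢCᵢ = 0·1144 + 1144·837 + 1770·785 + 2250·971 + 2742·1078 = 0 + 957528 + 1389450 + 2184750 + 2955876 = 7487604
Σ Rᵢ = 0 + 211 + 305 + 479 + 650 = 1645
N̂ = 7487604 / 1645 ≈ 4551.7 → 4552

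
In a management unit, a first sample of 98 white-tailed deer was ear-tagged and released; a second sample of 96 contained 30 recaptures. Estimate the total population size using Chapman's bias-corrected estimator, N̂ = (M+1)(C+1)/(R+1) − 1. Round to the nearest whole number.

N̂ = (98+1)(96+1)/(30+1) − 1 = 99·97/31 − 1
= 9603/31 − 1 ≈ 309.8 − 1 ≈ 308.8 → 309

N ≈ 309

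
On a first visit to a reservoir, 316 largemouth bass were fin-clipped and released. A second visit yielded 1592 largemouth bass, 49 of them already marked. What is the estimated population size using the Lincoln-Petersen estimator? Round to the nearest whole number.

N ≈ 10,267

Lincoln-Petersen assumes M/N = R/C, so N = M·C / R.
N = (316 × 1592) / 49 = 503072 / 49 ≈ 10266.8 → 10267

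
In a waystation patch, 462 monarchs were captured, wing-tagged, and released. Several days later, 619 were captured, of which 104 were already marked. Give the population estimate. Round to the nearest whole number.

Lincoln-Petersen assumes M/N = R/C, so N = M·C / R.
N = (462 × 619) / 104 = 285978 / 104 ≈ 2749.8 → 2750

N ≈ 2750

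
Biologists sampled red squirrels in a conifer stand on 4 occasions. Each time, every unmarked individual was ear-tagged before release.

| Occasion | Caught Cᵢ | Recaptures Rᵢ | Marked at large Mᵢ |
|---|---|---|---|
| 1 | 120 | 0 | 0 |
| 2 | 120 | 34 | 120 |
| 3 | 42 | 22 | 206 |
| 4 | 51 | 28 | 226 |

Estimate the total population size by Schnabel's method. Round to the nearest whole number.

Σ MᵢCᵢ = 0·120 + 120·120 + 206·42 + 226·51 = 0 + 14400 + 8652 + 11526 = 34578
Σ Rᵢ = 0 + 34 + 22 + 28 = 84
N̂ = 34578 / 84 ≈ 411.6 → 412

N ≈ 412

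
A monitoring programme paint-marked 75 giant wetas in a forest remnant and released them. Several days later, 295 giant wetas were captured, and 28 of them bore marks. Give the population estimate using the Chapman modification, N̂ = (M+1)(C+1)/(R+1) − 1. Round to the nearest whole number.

N̂ = (75+1)(295+1)/(28+1) − 1 = 76·296/29 − 1
= 22496/29 − 1 ≈ 775.7 − 1 ≈ 774.7 → 775

N ≈ 775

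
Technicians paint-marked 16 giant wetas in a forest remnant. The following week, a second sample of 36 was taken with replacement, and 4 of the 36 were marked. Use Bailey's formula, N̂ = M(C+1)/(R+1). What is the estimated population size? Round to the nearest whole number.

N ≈ 118

N̂ = 16·(36+1)/(4+1) = 16·37/5 = 592/5 ≈ 118.4 → 118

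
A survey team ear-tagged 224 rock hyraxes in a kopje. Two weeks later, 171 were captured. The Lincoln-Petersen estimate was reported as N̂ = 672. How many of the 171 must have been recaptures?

R = 57

From N = M·C/R: R = M·C / N = 224·171 / 672 = 38304 / 672 = 57.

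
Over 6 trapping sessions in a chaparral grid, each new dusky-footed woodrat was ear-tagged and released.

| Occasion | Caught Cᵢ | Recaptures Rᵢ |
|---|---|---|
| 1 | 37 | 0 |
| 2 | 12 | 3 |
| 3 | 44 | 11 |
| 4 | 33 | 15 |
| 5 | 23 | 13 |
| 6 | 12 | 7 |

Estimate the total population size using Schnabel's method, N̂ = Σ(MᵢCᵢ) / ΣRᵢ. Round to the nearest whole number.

N ≈ 175

Marked at large before each occasion: Mᵢ = Σⱼ<ᵢ (Cⱼ − Rⱼ) → M1=0, M2=37, M3=46, M4=79, M5=97, M6=107
Σ MᵢCᵢ = 0·37 + 37·12 + 46·44 + 79·33 + 97·23 + 107·12 = 0 + 444 + 2024 + 2607 + 2231 + 1284 = 8590
Σ Rᵢ = 0 + 3 + 11 + 15 + 13 + 7 = 49
N̂ = 8590 / 49 ≈ 175.3 → 175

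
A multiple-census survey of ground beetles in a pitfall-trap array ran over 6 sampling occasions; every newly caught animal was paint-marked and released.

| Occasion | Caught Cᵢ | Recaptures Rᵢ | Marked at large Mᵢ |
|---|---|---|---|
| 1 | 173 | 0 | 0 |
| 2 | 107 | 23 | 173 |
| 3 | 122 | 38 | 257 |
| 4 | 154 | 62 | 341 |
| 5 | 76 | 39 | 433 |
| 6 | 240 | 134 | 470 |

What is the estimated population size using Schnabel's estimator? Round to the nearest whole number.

Σ MᵢCᵢ = 0·173 + 173·107 + 257·122 + 341·154 + 433·76 + 470·240 = 0 + 18511 + 31354 + 52514 + 32908 + 112800 = 248087
Σ Rᵢ = 0 + 23 + 38 + 62 + 39 + 134 = 296
N̂ = 248087 / 296 ≈ 838.1 → 838

N ≈ 838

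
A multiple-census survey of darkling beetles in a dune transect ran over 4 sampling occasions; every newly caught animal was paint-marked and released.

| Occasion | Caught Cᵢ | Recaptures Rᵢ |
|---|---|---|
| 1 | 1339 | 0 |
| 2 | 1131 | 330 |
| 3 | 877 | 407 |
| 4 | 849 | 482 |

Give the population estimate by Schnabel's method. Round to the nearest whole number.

N ≈ 4600

Marked at large before each occasion: Mᵢ = Σⱼ<ᵢ (Cⱼ − Rⱼ) → M1=0, M2=1339, M3=2140, M4=2610
Σ MᵢCᵢ = 0·1339 + 1339·1131 + 2140·877 + 2610·849 = 0 + 1514409 + 1876780 + 2215890 = 5607079
Σ Rᵢ = 0 + 330 + 407 + 482 = 1219
N̂ = 5607079 / 1219 ≈ 4599.7 → 4600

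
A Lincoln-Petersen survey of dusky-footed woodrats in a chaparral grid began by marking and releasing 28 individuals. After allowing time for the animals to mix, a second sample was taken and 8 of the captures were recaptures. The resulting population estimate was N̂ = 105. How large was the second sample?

From N = M·C/R: C = N·R / M = 105·8 / 28 = 840 / 28 = 30.

C = 30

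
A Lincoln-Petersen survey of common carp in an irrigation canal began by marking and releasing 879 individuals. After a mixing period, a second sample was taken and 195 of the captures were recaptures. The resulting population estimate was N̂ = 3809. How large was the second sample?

C = 845

From N = M·C/R: C = N·R / M = 3809·195 / 879 = 742755 / 879 = 845.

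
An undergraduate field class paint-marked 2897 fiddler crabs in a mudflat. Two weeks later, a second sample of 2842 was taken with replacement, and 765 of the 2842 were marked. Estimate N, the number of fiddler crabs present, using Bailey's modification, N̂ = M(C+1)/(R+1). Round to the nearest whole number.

N ≈ 10,752

N̂ = 2897·(2842+1)/(765+1) = 2897·2843/766 = 8236171/766 ≈ 10752.2 → 10752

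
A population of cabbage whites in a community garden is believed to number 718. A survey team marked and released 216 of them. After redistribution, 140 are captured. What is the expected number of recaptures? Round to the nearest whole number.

expected recaptures ≈ 42

Expected recaptures E[R] = M·C / N.
E[R] = 216 × 140 / 718 = 30240 / 718 ≈ 42.1 → 42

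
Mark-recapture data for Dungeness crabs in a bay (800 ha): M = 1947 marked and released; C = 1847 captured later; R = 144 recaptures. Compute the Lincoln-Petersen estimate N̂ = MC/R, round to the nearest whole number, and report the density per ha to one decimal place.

N̂ = 1947·1847/144 = 3596109/144 ≈ 24973.0 → 24973
Density = N̂ / area = 24973 / 800 ≈ 31.22 → 31.2 per ha

density ≈ 31.2 Dungeness crabs per ha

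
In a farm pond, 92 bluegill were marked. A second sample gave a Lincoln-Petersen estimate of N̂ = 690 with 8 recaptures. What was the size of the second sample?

From N = M·C/R: C = N·R / M = 690·8 / 92 = 5520 / 92 = 60.

C = 60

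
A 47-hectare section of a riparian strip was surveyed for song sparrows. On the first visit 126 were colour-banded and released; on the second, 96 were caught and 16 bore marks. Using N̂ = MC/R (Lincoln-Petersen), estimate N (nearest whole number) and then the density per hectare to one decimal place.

density ≈ 16.1 song sparrows per hectare

N̂ = 126·96/16 = 12096/16 = 756
Density = N̂ / area = 756 / 47 ≈ 16.09 → 16.1 per hectare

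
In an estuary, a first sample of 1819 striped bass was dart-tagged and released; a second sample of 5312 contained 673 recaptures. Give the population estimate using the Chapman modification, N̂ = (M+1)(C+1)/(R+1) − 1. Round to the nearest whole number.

N ≈ 14,346

N̂ = (1819+1)(5312+1)/(673+1) − 1 = 1820·5313/674 − 1
= 9669660/674 − 1 ≈ 14346.7 − 1 ≈ 14345.7 → 14346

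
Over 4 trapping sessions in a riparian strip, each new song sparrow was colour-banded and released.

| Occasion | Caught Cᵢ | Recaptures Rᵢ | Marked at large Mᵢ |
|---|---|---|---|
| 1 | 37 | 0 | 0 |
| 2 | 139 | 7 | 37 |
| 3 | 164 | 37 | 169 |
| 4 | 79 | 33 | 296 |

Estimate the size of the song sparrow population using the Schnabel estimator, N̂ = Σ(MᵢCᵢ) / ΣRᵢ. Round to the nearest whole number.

Σ MᵢCᵢ = 0·37 + 37·139 + 169·164 + 296·79 = 0 + 5143 + 27716 + 23384 = 56243
Σ Rᵢ = 0 + 7 + 37 + 33 = 77
N̂ = 56243 / 77 ≈ 730.4 → 730

N ≈ 730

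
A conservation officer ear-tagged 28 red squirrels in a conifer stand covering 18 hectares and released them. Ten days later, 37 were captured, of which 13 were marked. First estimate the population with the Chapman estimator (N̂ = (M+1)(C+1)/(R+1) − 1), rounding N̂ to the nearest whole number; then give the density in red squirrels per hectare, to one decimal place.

density ≈ 4.3 red squirrels per hectare

N̂ = 29·38/14 − 1 = 1102/14 − 1 ≈ 77.7 → 78
Density = N̂ / area = 78 / 18 ≈ 4.33 → 4.3 per hectare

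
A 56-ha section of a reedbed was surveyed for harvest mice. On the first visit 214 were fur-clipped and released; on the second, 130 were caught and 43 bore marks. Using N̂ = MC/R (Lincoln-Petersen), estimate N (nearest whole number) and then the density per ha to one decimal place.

density ≈ 11.6 harvest mice per ha

N̂ = 214·130/43 = 27820/43 ≈ 647.0 → 647
Density = N̂ / area = 647 / 56 ≈ 11.55 → 11.6 per ha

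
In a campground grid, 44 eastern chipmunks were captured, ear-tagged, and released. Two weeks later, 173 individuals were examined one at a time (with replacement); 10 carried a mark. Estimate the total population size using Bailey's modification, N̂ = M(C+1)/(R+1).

N̂ = 44·(173+1)/(10+1) = 44·174/11 = 7656/11 = 696

N = 696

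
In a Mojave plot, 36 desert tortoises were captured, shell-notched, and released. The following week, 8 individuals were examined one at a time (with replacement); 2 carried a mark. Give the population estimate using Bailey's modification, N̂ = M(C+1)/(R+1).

N̂ = 36·(8+1)/(2+1) = 36·9/3 = 324/3 = 108

N = 108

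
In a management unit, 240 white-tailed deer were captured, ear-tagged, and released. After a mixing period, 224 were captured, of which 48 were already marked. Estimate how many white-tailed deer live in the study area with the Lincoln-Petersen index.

N = (240 × 224) / 48 = 53760 / 48 = 1120

N = 1120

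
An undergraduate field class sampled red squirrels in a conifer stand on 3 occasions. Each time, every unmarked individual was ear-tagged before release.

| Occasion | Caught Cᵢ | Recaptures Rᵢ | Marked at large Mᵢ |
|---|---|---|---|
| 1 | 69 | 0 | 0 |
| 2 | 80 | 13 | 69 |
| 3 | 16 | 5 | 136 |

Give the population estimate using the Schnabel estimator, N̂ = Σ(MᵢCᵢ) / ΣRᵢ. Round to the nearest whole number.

N ≈ 428

Σ MᵢCᵢ = 0·69 + 69·80 + 136·16 = 0 + 5520 + 2176 = 7696
Σ Rᵢ = 0 + 13 + 5 = 18
N̂ = 7696 / 18 ≈ 427.6 → 428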